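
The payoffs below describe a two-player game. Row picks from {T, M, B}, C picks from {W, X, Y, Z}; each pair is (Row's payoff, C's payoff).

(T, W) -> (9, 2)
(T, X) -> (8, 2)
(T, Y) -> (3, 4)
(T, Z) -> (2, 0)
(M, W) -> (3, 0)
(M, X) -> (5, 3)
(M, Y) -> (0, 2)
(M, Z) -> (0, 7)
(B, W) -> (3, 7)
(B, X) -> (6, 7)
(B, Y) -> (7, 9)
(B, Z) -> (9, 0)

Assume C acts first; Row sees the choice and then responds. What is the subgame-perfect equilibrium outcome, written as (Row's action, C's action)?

(B, Y)

Backward induction with C moving first.
- W: Row compares 9, 3, 3 and picks T; C would get 2.
- X: Row compares 8, 5, 6 and picks T; C would get 2.
- Y: Row compares 3, 0, 7 and picks B; C would get 9.
- Z: Row compares 2, 0, 9 and picks B; C would get 0.
C's induced payoffs are 2, 2, 9, 0, so C commits to Y. Subgame-perfect outcome: (B, Y) with payoffs (7, 9).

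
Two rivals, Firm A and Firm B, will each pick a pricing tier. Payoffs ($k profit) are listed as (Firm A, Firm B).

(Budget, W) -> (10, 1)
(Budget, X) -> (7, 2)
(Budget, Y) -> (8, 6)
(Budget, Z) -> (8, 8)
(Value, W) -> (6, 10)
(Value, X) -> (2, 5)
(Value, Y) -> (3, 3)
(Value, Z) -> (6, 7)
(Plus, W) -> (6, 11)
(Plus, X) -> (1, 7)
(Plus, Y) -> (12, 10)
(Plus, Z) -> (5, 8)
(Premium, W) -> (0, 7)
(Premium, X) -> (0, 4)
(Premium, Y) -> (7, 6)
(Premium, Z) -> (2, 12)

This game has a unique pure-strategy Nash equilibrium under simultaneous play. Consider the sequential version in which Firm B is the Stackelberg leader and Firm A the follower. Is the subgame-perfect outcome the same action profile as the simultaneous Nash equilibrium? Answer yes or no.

no

Solve by backward induction (Firm B leads).
- W → Firm A plays Budget (best of 10, 6, 6, 0); Firm B gets 1.
- X → Firm A plays Budget (best of 7, 2, 1, 0); Firm B gets 2.
- Y → Firm A plays Plus (best of 8, 3, 12, 7); Firm B gets 10.
- Z → Firm A plays Budget (best of 8, 6, 5, 2); Firm B gets 8.
Maximizing over 1, 2, 10, 8, Firm B chooses Y. Subgame-perfect outcome: (Plus, Y) with payoffs (12, 10).
For the simultaneous game, intersect best replies.
Firm A's best replies: W→Budget; X→Budget; Y→Plus; Z→Budget.
Firm B's best replies: Budget→Z; Value→W; Plus→W; Premium→Z.
Only (Budget, Z) has each player best-responding; Nash payoffs (8, 8).
Sequential outcome (Plus, Y) differs from the Nash profile (Budget, Z).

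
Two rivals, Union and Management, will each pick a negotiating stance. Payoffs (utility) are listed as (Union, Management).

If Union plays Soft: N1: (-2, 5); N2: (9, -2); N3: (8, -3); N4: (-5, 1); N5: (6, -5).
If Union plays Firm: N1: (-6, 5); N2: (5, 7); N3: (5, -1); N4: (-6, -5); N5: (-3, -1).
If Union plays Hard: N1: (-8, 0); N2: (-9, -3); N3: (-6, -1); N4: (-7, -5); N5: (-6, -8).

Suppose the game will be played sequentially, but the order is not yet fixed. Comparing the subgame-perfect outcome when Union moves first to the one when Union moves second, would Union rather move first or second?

If Union leads: Management's best replies are Soft→N1, Firm→N2, Hard→N1; Union's induced payoffs -2, 5, -8; outcome (Firm, N2), payoffs (5, 7).
If Management leads: Union's best replies are N1→Soft, N2→Soft, N3→Soft, N4→Soft, N5→Soft; Management's induced payoffs 5, -2, -3, 1, -5; outcome (Soft, N1), payoffs (-2, 5).
Union gets 5 moving first and -2 moving second, so Union prefers to move first.

first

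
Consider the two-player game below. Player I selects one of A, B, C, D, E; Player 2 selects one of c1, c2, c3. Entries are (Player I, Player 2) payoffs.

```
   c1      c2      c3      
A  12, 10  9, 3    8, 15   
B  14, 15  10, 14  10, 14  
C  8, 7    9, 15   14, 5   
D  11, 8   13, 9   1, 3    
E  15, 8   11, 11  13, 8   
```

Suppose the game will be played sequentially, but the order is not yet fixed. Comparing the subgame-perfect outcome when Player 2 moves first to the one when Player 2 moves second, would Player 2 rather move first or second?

second

If Player I leads: Player 2's best replies are A→c3, B→c1, C→c2, D→c2, E→c2; Player I's induced payoffs 8, 14, 9, 13, 11; outcome (B, c1), payoffs (14, 15).
If Player 2 leads: Player I's best replies are c1→E, c2→D, c3→C; Player 2's induced payoffs 8, 9, 5; outcome (D, c2), payoffs (13, 9).
Player 2 gets 9 moving first and 15 moving second, so Player 2 prefers to move second.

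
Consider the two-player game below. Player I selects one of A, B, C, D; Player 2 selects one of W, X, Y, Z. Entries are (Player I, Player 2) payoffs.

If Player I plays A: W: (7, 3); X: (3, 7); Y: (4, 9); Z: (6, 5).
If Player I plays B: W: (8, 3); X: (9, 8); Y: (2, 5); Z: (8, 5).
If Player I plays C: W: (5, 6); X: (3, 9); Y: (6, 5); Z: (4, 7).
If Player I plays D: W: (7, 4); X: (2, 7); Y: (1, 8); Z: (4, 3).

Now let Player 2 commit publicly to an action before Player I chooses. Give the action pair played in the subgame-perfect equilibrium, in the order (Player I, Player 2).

Backward induction with Player 2 moving first.
- W → Player I plays B (best of 7, 8, 5, 7); Player 2 gets 3.
- X → Player I plays B (best of 3, 9, 3, 2); Player 2 gets 8.
- Y → Player I plays C (best of 4, 2, 6, 1); Player 2 gets 5.
- Z → Player I plays B (best of 6, 8, 4, 4); Player 2 gets 5.
Among 3, 8, 5, 5, the best is 8 at X. Subgame-perfect outcome: (B, X) with payoffs (9, 8).

(B, X)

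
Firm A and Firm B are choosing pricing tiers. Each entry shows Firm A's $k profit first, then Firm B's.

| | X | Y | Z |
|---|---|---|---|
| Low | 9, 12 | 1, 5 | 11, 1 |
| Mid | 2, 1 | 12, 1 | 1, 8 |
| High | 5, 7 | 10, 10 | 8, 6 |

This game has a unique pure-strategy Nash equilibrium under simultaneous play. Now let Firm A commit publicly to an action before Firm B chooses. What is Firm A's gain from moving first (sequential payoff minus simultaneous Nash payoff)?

1

Solve by backward induction (Firm A leads).
- Low: BR = X, leader payoff 9.
- Mid: BR = Z, leader payoff 1.
- High: BR = Y, leader payoff 10.
Among 9, 1, 10, the best is 10 at High. Subgame-perfect outcome: (High, Y) with payoffs (10, 10).
Now find the simultaneous Nash equilibrium.
Firm A's best replies: X→Low; Y→Mid; Z→Low.
Firm B's best replies: Low→X; Mid→Z; High→Y.
Only (Low, X) has each player best-responding; Nash payoffs (9, 12).
Firm A's commitment gain: 10 − 9 = 1.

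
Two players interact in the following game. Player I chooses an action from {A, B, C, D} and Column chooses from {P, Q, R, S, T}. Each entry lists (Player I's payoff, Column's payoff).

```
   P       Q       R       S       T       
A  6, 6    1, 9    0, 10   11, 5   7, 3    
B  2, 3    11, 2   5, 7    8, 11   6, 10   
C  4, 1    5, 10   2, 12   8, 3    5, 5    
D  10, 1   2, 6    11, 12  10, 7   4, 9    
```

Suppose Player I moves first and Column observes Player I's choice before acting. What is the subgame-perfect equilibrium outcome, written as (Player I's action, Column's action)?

(D, R)

Backward induction with Player I moving first.
- A: BR = R, leader payoff 0.
- B: BR = S, leader payoff 8.
- C: BR = R, leader payoff 2.
- D: BR = R, leader payoff 11.
Maximizing over 0, 8, 2, 11, Player I chooses D. Subgame-perfect outcome: (D, R) with payoffs (11, 12).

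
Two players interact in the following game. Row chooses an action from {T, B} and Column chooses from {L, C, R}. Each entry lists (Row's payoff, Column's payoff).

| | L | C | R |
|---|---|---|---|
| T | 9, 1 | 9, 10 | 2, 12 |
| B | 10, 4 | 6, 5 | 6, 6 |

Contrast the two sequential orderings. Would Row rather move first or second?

If Row leads: Column's best replies are T→R, B→R; Row's induced payoffs 2, 6; outcome (B, R), payoffs (6, 6).
If Column leads: Row's best replies are L→B, C→T, R→B; Column's induced payoffs 4, 10, 6; outcome (T, C), payoffs (9, 10).
Row gets 6 moving first and 9 moving second, so Row prefers to move second.

second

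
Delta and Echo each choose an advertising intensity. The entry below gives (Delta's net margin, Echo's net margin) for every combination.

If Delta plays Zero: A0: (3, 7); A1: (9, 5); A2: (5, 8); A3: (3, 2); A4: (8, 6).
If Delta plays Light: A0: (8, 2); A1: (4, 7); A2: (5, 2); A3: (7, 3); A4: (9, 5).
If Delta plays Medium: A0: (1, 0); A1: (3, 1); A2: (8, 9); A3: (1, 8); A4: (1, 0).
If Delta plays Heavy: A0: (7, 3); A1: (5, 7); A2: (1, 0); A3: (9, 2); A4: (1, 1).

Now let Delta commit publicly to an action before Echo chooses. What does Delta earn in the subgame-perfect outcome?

Backward induction with Delta moving first.
- Zero: Echo compares 7, 5, 8, 2, 6 and picks A2; Delta would get 5.
- Light: Echo compares 2, 7, 2, 3, 5 and picks A1; Delta would get 4.
- Medium: Echo compares 0, 1, 9, 8, 0 and picks A2; Delta would get 8.
- Heavy: Echo compares 3, 7, 0, 2, 1 and picks A1; Delta would get 5.
Delta's induced payoffs are 5, 4, 8, 5, so Delta commits to Medium. Subgame-perfect outcome: (Medium, A2) with payoffs (8, 9).

8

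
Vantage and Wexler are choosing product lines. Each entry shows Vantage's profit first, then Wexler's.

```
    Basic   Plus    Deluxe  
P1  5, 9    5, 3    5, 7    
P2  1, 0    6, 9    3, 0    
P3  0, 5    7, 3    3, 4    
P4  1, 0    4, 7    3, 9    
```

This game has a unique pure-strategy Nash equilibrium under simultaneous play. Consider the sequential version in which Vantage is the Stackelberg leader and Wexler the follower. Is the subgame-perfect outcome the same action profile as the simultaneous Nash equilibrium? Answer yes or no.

no

Backward induction with Vantage moving first.
- P1 → Wexler plays Basic (best of 9, 3, 7); Vantage gets 5.
- P2 → Wexler plays Plus (best of 0, 9, 0); Vantage gets 6.
- P3 → Wexler plays Basic (best of 5, 3, 4); Vantage gets 0.
- P4 → Wexler plays Deluxe (best of 0, 7, 9); Vantage gets 3.
Among 5, 6, 0, 3, the best is 6 at P2. Subgame-perfect outcome: (P2, Plus) with payoffs (6, 9).
Now find the simultaneous Nash equilibrium.
Vantage's best replies: Basic→P1; Plus→P3; Deluxe→P1.
Wexler's best replies: P1→Basic; P2→Plus; P3→Basic; P4→Deluxe.
The unique mutual best reply is (P1, Basic), giving (5, 9).
Sequential outcome (P2, Plus) differs from the Nash profile (P1, Basic).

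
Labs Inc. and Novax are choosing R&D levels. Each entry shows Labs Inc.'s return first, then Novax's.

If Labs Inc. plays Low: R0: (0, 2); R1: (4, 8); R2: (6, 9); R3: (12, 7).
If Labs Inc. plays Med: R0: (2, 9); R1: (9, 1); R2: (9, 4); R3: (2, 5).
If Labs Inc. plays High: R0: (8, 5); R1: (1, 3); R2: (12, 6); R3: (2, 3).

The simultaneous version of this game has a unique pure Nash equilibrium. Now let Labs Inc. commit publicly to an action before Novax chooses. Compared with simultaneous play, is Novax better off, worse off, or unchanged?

unchanged

Work backward from Novax's decision.
- Low: Novax compares 2, 8, 9, 7 and picks R2; Labs Inc. would get 6.
- Med: Novax compares 9, 1, 4, 5 and picks R0; Labs Inc. would get 2.
- High: Novax compares 5, 3, 6, 3 and picks R2; Labs Inc. would get 12.
Maximizing over 6, 2, 12, Labs Inc. chooses High. Subgame-perfect outcome: (High, R2) with payoffs (12, 6).
Under simultaneous play:
Labs Inc.'s best replies: R0→High; R1→Med; R2→High; R3→Low.
Novax's best replies: Low→R2; Med→R0; High→R2.
The unique mutual best reply is (High, R2), giving (12, 6).
Novax earns 6 sequentially versus 6 at the Nash outcome: unchanged.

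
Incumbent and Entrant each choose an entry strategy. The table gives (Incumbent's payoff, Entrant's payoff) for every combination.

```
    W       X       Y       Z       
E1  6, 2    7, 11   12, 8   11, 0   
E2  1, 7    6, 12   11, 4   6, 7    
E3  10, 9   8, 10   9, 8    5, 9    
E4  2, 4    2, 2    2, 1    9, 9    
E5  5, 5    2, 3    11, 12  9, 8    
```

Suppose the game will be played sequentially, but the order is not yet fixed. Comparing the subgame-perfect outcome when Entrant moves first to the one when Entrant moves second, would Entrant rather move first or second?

If Incumbent leads: Entrant's best replies are E1→X, E2→X, E3→X, E4→Z, E5→Y; Incumbent's induced payoffs 7, 6, 8, 9, 11; outcome (E5, Y), payoffs (11, 12).
If Entrant leads: Incumbent's best replies are W→E3, X→E3, Y→E1, Z→E1; Entrant's induced payoffs 9, 10, 8, 0; outcome (E3, X), payoffs (8, 10).
Entrant gets 10 moving first and 12 moving second, so Entrant prefers to move second.

second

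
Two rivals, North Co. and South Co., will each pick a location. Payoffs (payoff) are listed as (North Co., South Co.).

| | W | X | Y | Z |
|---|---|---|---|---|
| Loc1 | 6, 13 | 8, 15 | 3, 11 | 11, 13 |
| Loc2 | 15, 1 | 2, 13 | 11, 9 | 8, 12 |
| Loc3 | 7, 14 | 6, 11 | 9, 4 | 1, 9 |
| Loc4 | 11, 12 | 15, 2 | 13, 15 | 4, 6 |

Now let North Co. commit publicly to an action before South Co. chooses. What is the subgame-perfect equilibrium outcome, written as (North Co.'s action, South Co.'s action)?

Backward induction with North Co. moving first.
- Loc1 → South Co. plays X (best of 13, 15, 11, 13); North Co. gets 8.
- Loc2 → South Co. plays X (best of 1, 13, 9, 12); North Co. gets 2.
- Loc3 → South Co. plays W (best of 14, 11, 4, 9); North Co. gets 7.
- Loc4 → South Co. plays Y (best of 12, 2, 15, 6); North Co. gets 13.
North Co.'s induced payoffs are 8, 2, 7, 13, so North Co. commits to Loc4. Subgame-perfect outcome: (Loc4, Y) with payoffs (13, 15).

(Loc4, Y)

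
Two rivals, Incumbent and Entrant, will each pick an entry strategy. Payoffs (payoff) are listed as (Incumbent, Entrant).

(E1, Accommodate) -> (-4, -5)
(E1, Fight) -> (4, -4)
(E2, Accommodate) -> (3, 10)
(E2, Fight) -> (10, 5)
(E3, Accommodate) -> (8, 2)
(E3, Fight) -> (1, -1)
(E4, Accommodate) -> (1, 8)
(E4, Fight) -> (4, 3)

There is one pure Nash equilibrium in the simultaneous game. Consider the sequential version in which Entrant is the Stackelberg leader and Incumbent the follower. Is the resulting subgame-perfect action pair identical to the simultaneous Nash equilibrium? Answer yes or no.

Work backward from Incumbent's decision.
- Accommodate: BR = E3, leader payoff 2.
- Fight: BR = E2, leader payoff 5.
Entrant's induced payoffs are 2, 5, so Entrant commits to Fight. Subgame-perfect outcome: (E2, Fight) with payoffs (10, 5).
For the simultaneous game, intersect best replies.
Incumbent's best replies: Accommodate→E3; Fight→E2.
Entrant's best replies: E1→Fight; E2→Accommodate; E3→Accommodate; E4→Accommodate.
The unique mutual best reply is (E3, Accommodate), giving (8, 2).
Sequential outcome (E2, Fight) differs from the Nash profile (E3, Accommodate).

no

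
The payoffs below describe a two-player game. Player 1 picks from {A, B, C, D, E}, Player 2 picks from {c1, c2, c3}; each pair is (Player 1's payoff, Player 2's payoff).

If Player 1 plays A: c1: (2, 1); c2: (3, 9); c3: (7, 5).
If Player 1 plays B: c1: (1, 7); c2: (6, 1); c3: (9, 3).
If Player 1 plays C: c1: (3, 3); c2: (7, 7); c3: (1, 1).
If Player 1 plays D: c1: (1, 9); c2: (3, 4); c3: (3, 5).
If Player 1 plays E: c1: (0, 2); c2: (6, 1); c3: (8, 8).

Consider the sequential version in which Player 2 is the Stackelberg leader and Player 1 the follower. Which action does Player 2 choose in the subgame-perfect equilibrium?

Work backward from Player 1's decision.
- c1: Player 1 compares 2, 1, 3, 1, 0 and picks C; Player 2 would get 3.
- c2: Player 1 compares 3, 6, 7, 3, 6 and picks C; Player 2 would get 7.
- c3: Player 1 compares 7, 9, 1, 3, 8 and picks B; Player 2 would get 3.
Maximizing over 3, 7, 3, Player 2 chooses c2. Subgame-perfect outcome: (C, c2) with payoffs (7, 7).

c2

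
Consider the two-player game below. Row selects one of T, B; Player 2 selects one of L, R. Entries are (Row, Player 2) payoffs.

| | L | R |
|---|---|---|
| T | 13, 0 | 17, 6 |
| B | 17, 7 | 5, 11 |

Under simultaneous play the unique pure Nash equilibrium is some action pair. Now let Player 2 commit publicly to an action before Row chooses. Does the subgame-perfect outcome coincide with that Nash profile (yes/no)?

no

Solve by backward induction (Player 2 leads).
- L → Row plays B (best of 13, 17); Player 2 gets 7.
- R → Row plays T (best of 17, 5); Player 2 gets 6.
Player 2's induced payoffs are 7, 6, so Player 2 commits to L. Subgame-perfect outcome: (B, L) with payoffs (17, 7).
For the simultaneous game, intersect best replies.
Row's best replies: L→B; R→T.
Player 2's best replies: T→R; B→R.
Only (T, R) has each player best-responding; Nash payoffs (17, 6).
Sequential outcome (B, L) differs from the Nash profile (T, R).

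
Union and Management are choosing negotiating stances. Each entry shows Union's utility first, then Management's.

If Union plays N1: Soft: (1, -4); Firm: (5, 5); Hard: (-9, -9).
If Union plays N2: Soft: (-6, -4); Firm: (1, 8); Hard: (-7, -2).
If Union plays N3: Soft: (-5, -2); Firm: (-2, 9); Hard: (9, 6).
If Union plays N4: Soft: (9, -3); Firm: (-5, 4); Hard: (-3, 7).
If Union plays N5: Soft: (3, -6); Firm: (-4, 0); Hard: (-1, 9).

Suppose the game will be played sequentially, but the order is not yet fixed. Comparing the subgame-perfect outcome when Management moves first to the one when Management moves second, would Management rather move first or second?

If Union leads: Management's best replies are N1→Firm, N2→Firm, N3→Firm, N4→Hard, N5→Hard; Union's induced payoffs 5, 1, -2, -3, -1; outcome (N1, Firm), payoffs (5, 5).
If Management leads: Union's best replies are Soft→N4, Firm→N1, Hard→N3; Management's induced payoffs -3, 5, 6; outcome (N3, Hard), payoffs (9, 6).
Management gets 6 moving first and 5 moving second, so Management prefers to move first.

first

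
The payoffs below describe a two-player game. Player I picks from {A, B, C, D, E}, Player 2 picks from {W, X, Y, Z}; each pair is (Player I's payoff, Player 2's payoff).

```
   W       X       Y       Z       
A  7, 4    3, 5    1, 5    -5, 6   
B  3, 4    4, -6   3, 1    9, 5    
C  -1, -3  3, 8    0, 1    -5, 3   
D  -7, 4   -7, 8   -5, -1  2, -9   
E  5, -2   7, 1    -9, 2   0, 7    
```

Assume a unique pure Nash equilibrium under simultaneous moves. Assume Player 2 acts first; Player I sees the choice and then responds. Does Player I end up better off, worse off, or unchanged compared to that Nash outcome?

Work backward from Player I's decision.
- W: BR = A, leader payoff 4.
- X: BR = E, leader payoff 1.
- Y: BR = B, leader payoff 1.
- Z: BR = B, leader payoff 5.
Player 2's induced payoffs are 4, 1, 1, 5, so Player 2 commits to Z. Subgame-perfect outcome: (B, Z) with payoffs (9, 5).
Under simultaneous play:
Player I's best replies: W→A; X→E; Y→B; Z→B.
Player 2's best replies: A→Z; B→Z; C→X; D→X; E→Z.
The unique mutual best reply is (B, Z), giving (9, 5).
Player I earns 9 sequentially versus 9 at the Nash outcome: unchanged.

unchanged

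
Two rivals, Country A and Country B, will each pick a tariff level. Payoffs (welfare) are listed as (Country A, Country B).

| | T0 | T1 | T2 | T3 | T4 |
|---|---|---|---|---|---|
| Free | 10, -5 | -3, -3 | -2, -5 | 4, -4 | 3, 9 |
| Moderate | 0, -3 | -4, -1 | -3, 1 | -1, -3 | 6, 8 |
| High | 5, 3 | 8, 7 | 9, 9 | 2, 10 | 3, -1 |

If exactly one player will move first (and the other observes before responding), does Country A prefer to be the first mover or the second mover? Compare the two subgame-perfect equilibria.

If Country A leads: Country B's best replies are Free→T4, Moderate→T4, High→T3; Country A's induced payoffs 3, 6, 2; outcome (Moderate, T4), payoffs (6, 8).
If Country B leads: Country A's best replies are T0→Free, T1→High, T2→High, T3→Free, T4→Moderate; Country B's induced payoffs -5, 7, 9, -4, 8; outcome (High, T2), payoffs (9, 9).
Country A gets 6 moving first and 9 moving second, so Country A prefers to move second.

second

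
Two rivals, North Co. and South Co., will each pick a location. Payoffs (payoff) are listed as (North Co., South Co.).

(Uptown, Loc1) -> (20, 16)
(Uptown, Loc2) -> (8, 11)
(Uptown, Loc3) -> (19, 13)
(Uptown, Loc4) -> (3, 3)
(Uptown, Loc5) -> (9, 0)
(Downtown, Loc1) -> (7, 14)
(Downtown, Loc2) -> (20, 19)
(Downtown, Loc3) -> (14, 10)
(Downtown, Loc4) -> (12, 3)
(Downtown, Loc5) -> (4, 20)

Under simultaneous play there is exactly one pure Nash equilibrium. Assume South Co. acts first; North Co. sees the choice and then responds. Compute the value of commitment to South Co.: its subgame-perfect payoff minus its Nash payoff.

3

Backward induction with South Co. moving first.
- Loc1: BR = Uptown, leader payoff 16.
- Loc2: BR = Downtown, leader payoff 19.
- Loc3: BR = Uptown, leader payoff 13.
- Loc4: BR = Downtown, leader payoff 3.
- Loc5: BR = Uptown, leader payoff 0.
South Co.'s induced payoffs are 16, 19, 13, 3, 0, so South Co. commits to Loc2. Subgame-perfect outcome: (Downtown, Loc2) with payoffs (20, 19).
Now find the simultaneous Nash equilibrium.
North Co.'s best replies: Loc1→Uptown; Loc2→Downtown; Loc3→Uptown; Loc4→Downtown; Loc5→Uptown.
South Co.'s best replies: Uptown→Loc1; Downtown→Loc5.
The unique mutual best reply is (Uptown, Loc1), giving (20, 16).
South Co.'s commitment gain: 19 − 16 = 3.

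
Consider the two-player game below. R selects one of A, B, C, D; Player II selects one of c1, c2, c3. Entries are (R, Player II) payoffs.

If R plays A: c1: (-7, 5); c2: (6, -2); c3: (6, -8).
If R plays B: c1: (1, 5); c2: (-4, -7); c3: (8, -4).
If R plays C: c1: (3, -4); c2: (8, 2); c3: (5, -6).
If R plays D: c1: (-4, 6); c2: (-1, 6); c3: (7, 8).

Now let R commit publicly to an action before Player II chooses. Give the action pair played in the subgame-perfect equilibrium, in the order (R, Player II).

(C, c2)

Player II best-responds to each possible R move:
- A: Player II compares 5, -2, -8 and picks c1; R would get -7.
- B: Player II compares 5, -7, -4 and picks c1; R would get 1.
- C: Player II compares -4, 2, -6 and picks c2; R would get 8.
- D: Player II compares 6, 6, 8 and picks c3; R would get 7.
Maximizing over -7, 1, 8, 7, R chooses C. Subgame-perfect outcome: (C, c2) with payoffs (8, 2).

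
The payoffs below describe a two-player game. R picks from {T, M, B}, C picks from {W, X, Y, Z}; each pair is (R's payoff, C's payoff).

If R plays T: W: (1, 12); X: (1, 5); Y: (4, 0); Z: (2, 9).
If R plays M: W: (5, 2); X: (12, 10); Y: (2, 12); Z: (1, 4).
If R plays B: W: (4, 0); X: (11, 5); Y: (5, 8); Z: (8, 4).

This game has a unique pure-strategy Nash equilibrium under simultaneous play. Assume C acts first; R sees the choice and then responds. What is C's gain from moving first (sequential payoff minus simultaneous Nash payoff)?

2

R best-responds to each possible C move:
- W: BR = M, leader payoff 2.
- X: BR = M, leader payoff 10.
- Y: BR = B, leader payoff 8.
- Z: BR = B, leader payoff 4.
C's induced payoffs are 2, 10, 8, 4, so C commits to X. Subgame-perfect outcome: (M, X) with payoffs (12, 10).
For the simultaneous game, intersect best replies.
R's best replies: W→M; X→M; Y→B; Z→B.
C's best replies: T→W; M→Y; B→Y.
Only (B, Y) has each player best-responding; Nash payoffs (5, 8).
C's commitment gain: 10 − 8 = 2.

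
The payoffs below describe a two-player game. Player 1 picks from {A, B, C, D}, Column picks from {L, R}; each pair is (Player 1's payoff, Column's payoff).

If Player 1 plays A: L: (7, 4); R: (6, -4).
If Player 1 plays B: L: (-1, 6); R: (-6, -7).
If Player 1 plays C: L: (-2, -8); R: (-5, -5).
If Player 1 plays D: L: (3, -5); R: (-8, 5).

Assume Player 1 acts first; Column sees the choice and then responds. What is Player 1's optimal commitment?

Solve by backward induction (Player 1 leads).
- A → Column plays L (best of 4, -4); Player 1 gets 7.
- B → Column plays L (best of 6, -7); Player 1 gets -1.
- C → Column plays R (best of -8, -5); Player 1 gets -5.
- D → Column plays R (best of -5, 5); Player 1 gets -8.
Among 7, -1, -5, -8, the best is 7 at A. Subgame-perfect outcome: (A, L) with payoffs (7, 4).

A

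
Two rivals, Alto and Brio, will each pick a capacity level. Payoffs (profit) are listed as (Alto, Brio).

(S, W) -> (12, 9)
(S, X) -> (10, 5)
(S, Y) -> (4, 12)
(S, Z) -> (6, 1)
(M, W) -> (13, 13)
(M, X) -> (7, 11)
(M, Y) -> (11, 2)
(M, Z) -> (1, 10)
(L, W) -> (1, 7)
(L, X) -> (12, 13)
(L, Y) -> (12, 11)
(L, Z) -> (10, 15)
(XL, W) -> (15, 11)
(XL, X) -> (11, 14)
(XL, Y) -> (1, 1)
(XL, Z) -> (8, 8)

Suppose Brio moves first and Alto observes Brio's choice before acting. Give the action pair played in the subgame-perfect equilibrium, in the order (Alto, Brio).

(L, Z)

Alto best-responds to each possible Brio move:
- W → Alto plays XL (best of 12, 13, 1, 15); Brio gets 11.
- X → Alto plays L (best of 10, 7, 12, 11); Brio gets 13.
- Y → Alto plays L (best of 4, 11, 12, 1); Brio gets 11.
- Z → Alto plays L (best of 6, 1, 10, 8); Brio gets 15.
Maximizing over 11, 13, 11, 15, Brio chooses Z. Subgame-perfect outcome: (L, Z) with payoffs (10, 15).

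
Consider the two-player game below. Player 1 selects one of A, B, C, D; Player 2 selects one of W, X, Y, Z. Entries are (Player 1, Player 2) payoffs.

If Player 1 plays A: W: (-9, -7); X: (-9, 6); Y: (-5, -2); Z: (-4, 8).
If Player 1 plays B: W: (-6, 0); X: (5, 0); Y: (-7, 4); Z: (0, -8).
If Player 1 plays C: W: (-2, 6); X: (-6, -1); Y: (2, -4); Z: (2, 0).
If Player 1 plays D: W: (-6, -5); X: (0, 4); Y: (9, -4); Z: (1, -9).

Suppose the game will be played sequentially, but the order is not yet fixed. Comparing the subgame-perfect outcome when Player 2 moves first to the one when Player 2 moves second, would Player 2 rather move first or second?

first

If Player 1 leads: Player 2's best replies are A→Z, B→Y, C→W, D→X; Player 1's induced payoffs -4, -7, -2, 0; outcome (D, X), payoffs (0, 4).
If Player 2 leads: Player 1's best replies are W→C, X→B, Y→D, Z→C; Player 2's induced payoffs 6, 0, -4, 0; outcome (C, W), payoffs (-2, 6).
Player 2 gets 6 moving first and 4 moving second, so Player 2 prefers to move first.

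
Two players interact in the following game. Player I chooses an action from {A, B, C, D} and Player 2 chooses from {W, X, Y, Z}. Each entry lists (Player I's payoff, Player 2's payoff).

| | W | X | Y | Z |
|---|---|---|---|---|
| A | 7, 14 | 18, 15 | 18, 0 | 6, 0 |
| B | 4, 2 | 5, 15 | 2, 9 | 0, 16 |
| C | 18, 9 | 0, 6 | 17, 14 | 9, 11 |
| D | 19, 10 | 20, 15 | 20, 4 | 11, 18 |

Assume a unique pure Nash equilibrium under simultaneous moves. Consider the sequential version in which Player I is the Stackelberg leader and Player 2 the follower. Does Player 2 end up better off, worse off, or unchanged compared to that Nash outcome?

worse off

Backward induction with Player I moving first.
- A → Player 2 plays X (best of 14, 15, 0, 0); Player I gets 18.
- B → Player 2 plays Z (best of 2, 15, 9, 16); Player I gets 0.
- C → Player 2 plays Y (best of 9, 6, 14, 11); Player I gets 17.
- D → Player 2 plays Z (best of 10, 15, 4, 18); Player I gets 11.
Maximizing over 18, 0, 17, 11, Player I chooses A. Subgame-perfect outcome: (A, X) with payoffs (18, 15).
Now find the simultaneous Nash equilibrium.
Player I's best replies: W→D; X→D; Y→D; Z→D.
Player 2's best replies: A→X; B→Z; C→Y; D→Z.
The unique mutual best reply is (D, Z), giving (11, 18).
Player 2 earns 15 sequentially versus 18 at the Nash outcome: worse off.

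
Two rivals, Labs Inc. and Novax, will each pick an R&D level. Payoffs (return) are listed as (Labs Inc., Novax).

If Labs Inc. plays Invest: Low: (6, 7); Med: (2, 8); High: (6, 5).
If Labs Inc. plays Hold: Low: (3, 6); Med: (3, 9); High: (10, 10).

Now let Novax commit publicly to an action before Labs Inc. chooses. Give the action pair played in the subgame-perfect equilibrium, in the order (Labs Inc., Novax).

(Hold, High)

Backward induction with Novax moving first.
- Low → Labs Inc. plays Invest (best of 6, 3); Novax gets 7.
- Med → Labs Inc. plays Hold (best of 2, 3); Novax gets 9.
- High → Labs Inc. plays Hold (best of 6, 10); Novax gets 10.
Novax's induced payoffs are 7, 9, 10, so Novax commits to High. Subgame-perfect outcome: (Hold, High) with payoffs (10, 10).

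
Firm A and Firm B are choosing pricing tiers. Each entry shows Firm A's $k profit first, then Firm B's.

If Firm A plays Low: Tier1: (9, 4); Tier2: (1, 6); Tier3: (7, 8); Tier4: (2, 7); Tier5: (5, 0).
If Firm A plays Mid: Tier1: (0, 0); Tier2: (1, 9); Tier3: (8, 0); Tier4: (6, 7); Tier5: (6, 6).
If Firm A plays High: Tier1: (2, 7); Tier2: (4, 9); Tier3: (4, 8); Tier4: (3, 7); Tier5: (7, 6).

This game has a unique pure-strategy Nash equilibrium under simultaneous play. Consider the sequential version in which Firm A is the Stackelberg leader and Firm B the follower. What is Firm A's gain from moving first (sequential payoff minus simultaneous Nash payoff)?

3

Solve by backward induction (Firm A leads).
- Low → Firm B plays Tier3 (best of 4, 6, 8, 7, 0); Firm A gets 7.
- Mid → Firm B plays Tier2 (best of 0, 9, 0, 7, 6); Firm A gets 1.
- High → Firm B plays Tier2 (best of 7, 9, 8, 7, 6); Firm A gets 4.
Maximizing over 7, 1, 4, Firm A chooses Low. Subgame-perfect outcome: (Low, Tier3) with payoffs (7, 8).
Under simultaneous play:
Firm A's best replies: Tier1→Low; Tier2→High; Tier3→Mid; Tier4→Mid; Tier5→High.
Firm B's best replies: Low→Tier3; Mid→Tier2; High→Tier2.
The unique mutual best reply is (High, Tier2), giving (4, 9).
Firm A's commitment gain: 7 − 4 = 3.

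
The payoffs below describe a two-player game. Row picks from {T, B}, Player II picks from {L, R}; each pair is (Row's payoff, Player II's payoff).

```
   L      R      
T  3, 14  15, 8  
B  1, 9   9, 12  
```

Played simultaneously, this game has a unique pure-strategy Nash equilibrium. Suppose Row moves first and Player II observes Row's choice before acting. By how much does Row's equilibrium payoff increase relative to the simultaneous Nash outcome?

Backward induction with Row moving first.
- T → Player II plays L (best of 14, 8); Row gets 3.
- B → Player II plays R (best of 9, 12); Row gets 9.
Among 3, 9, the best is 9 at B. Subgame-perfect outcome: (B, R) with payoffs (9, 12).
Now find the simultaneous Nash equilibrium.
Row's best replies: L→T; R→T.
Player II's best replies: T→L; B→R.
The unique mutual best reply is (T, L), giving (3, 14).
Row's commitment gain: 9 − 3 = 6.

6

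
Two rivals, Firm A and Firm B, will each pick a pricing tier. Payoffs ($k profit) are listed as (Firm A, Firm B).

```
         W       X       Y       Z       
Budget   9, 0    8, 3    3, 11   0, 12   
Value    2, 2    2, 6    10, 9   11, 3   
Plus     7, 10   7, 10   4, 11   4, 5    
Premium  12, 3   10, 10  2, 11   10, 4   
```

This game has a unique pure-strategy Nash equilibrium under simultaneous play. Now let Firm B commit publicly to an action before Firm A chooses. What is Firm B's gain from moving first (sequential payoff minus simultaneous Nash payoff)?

Backward induction with Firm B moving first.
- W: Firm A compares 9, 2, 7, 12 and picks Premium; Firm B would get 3.
- X: Firm A compares 8, 2, 7, 10 and picks Premium; Firm B would get 10.
- Y: Firm A compares 3, 10, 4, 2 and picks Value; Firm B would get 9.
- Z: Firm A compares 0, 11, 4, 10 and picks Value; Firm B would get 3.
Maximizing over 3, 10, 9, 3, Firm B chooses X. Subgame-perfect outcome: (Premium, X) with payoffs (10, 10).
Under simultaneous play:
Firm A's best replies: W→Premium; X→Premium; Y→Value; Z→Value.
Firm B's best replies: Budget→Z; Value→Y; Plus→Y; Premium→Y.
The unique mutual best reply is (Value, Y), giving (10, 9).
Firm B's commitment gain: 10 − 9 = 1.

1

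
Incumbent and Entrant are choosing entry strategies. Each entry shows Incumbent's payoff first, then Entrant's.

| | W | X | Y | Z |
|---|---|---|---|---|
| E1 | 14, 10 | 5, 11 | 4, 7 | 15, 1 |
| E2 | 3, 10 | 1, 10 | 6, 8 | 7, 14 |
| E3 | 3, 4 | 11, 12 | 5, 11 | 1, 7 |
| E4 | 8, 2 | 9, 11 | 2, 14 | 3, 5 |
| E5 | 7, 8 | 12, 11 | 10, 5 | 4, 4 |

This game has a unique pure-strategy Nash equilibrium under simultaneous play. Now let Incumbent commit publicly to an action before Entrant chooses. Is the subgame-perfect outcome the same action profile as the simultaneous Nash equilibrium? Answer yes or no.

Entrant best-responds to each possible Incumbent move:
- E1: Entrant compares 10, 11, 7, 1 and picks X; Incumbent would get 5.
- E2: Entrant compares 10, 10, 8, 14 and picks Z; Incumbent would get 7.
- E3: Entrant compares 4, 12, 11, 7 and picks X; Incumbent would get 11.
- E4: Entrant compares 2, 11, 14, 5 and picks Y; Incumbent would get 2.
- E5: Entrant compares 8, 11, 5, 4 and picks X; Incumbent would get 12.
Incumbent's induced payoffs are 5, 7, 11, 2, 12, so Incumbent commits to E5. Subgame-perfect outcome: (E5, X) with payoffs (12, 11).
For the simultaneous game, intersect best replies.
Incumbent's best replies: W→E1; X→E5; Y→E5; Z→E1.
Entrant's best replies: E1→X; E2→Z; E3→X; E4→Y; E5→X.
Only (E5, X) has each player best-responding; Nash payoffs (12, 11).
Sequential outcome (E5, X) coincides with the Nash profile (E5, X).

yes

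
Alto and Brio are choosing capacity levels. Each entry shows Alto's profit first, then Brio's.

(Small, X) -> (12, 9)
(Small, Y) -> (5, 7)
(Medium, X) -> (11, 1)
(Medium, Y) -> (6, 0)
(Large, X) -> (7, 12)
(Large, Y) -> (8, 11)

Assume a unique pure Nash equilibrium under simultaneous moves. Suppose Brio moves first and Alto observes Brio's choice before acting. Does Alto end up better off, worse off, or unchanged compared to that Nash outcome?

worse off

Solve by backward induction (Brio leads).
- X → Alto plays Small (best of 12, 11, 7); Brio gets 9.
- Y → Alto plays Large (best of 5, 6, 8); Brio gets 11.
Brio's induced payoffs are 9, 11, so Brio commits to Y. Subgame-perfect outcome: (Large, Y) with payoffs (8, 11).
Now find the simultaneous Nash equilibrium.
Alto's best replies: X→Small; Y→Large.
Brio's best replies: Small→X; Medium→X; Large→X.
Only (Small, X) has each player best-responding; Nash payoffs (12, 9).
Alto earns 8 sequentially versus 12 at the Nash outcome: worse off.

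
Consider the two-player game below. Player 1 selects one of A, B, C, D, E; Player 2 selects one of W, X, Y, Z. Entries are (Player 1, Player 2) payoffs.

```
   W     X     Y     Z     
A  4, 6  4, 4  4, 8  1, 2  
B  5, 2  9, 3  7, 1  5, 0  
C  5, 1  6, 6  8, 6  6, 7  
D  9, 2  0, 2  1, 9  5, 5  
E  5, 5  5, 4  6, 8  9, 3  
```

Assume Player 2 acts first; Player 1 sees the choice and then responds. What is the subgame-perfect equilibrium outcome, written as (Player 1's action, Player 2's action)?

Solve by backward induction (Player 2 leads).
- W → Player 1 plays D (best of 4, 5, 5, 9, 5); Player 2 gets 2.
- X → Player 1 plays B (best of 4, 9, 6, 0, 5); Player 2 gets 3.
- Y → Player 1 plays C (best of 4, 7, 8, 1, 6); Player 2 gets 6.
- Z → Player 1 plays E (best of 1, 5, 6, 5, 9); Player 2 gets 3.
Among 2, 3, 6, 3, the best is 6 at Y. Subgame-perfect outcome: (C, Y) with payoffs (8, 6).

(C, Y)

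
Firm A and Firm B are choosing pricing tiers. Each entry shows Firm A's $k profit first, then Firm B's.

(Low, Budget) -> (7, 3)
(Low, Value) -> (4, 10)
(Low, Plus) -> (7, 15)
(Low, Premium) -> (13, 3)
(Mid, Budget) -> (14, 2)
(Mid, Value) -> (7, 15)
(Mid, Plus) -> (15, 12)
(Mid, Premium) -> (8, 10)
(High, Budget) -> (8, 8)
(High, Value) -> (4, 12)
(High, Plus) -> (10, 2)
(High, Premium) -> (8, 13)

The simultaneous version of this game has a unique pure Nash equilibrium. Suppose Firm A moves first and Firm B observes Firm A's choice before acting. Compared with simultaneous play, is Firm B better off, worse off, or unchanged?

worse off

Work backward from Firm B's decision.
- Low → Firm B plays Plus (best of 3, 10, 15, 3); Firm A gets 7.
- Mid → Firm B plays Value (best of 2, 15, 12, 10); Firm A gets 7.
- High → Firm B plays Premium (best of 8, 12, 2, 13); Firm A gets 8.
Firm A's induced payoffs are 7, 7, 8, so Firm A commits to High. Subgame-perfect outcome: (High, Premium) with payoffs (8, 13).
For the simultaneous game, intersect best replies.
Firm A's best replies: Budget→Mid; Value→Mid; Plus→Mid; Premium→Low.
Firm B's best replies: Low→Plus; Mid→Value; High→Premium.
The unique mutual best reply is (Mid, Value), giving (7, 15).
Firm B earns 13 sequentially versus 15 at the Nash outcome: worse off.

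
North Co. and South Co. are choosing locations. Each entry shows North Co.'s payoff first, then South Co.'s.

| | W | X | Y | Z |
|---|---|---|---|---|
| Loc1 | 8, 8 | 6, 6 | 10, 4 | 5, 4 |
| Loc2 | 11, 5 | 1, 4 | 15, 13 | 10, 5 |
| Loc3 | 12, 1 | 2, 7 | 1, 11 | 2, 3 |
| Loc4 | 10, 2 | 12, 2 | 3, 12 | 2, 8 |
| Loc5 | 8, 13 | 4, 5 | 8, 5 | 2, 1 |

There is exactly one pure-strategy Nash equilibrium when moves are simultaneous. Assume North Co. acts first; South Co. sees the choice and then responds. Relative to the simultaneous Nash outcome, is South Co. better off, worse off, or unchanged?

unchanged

Backward induction with North Co. moving first.
- Loc1: South Co. compares 8, 6, 4, 4 and picks W; North Co. would get 8.
- Loc2: South Co. compares 5, 4, 13, 5 and picks Y; North Co. would get 15.
- Loc3: South Co. compares 1, 7, 11, 3 and picks Y; North Co. would get 1.
- Loc4: South Co. compares 2, 2, 12, 8 and picks Y; North Co. would get 3.
- Loc5: South Co. compares 13, 5, 5, 1 and picks W; North Co. would get 8.
North Co.'s induced payoffs are 8, 15, 1, 3, 8, so North Co. commits to Loc2. Subgame-perfect outcome: (Loc2, Y) with payoffs (15, 13).
Now find the simultaneous Nash equilibrium.
North Co.'s best replies: W→Loc3; X→Loc4; Y→Loc2; Z→Loc2.
South Co.'s best replies: Loc1→W; Loc2→Y; Loc3→Y; Loc4→Y; Loc5→W.
The unique mutual best reply is (Loc2, Y), giving (15, 13).
South Co. earns 13 sequentially versus 13 at the Nash outcome: unchanged.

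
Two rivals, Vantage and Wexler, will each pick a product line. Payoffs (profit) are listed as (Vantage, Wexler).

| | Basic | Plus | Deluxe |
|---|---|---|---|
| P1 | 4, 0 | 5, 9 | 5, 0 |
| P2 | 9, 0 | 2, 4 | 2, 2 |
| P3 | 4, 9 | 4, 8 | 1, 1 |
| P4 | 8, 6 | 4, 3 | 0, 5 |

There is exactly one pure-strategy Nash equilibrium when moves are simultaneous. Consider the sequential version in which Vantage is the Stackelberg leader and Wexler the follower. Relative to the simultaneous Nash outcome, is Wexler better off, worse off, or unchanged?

worse off

Solve by backward induction (Vantage leads).
- P1 → Wexler plays Plus (best of 0, 9, 0); Vantage gets 5.
- P2 → Wexler plays Plus (best of 0, 4, 2); Vantage gets 2.
- P3 → Wexler plays Basic (best of 9, 8, 1); Vantage gets 4.
- P4 → Wexler plays Basic (best of 6, 3, 5); Vantage gets 8.
Among 5, 2, 4, 8, the best is 8 at P4. Subgame-perfect outcome: (P4, Basic) with payoffs (8, 6).
Under simultaneous play:
Vantage's best replies: Basic→P2; Plus→P1; Deluxe→P1.
Wexler's best replies: P1→Plus; P2→Plus; P3→Basic; P4→Basic.
The unique mutual best reply is (P1, Plus), giving (5, 9).
Wexler earns 6 sequentially versus 9 at the Nash outcome: worse off.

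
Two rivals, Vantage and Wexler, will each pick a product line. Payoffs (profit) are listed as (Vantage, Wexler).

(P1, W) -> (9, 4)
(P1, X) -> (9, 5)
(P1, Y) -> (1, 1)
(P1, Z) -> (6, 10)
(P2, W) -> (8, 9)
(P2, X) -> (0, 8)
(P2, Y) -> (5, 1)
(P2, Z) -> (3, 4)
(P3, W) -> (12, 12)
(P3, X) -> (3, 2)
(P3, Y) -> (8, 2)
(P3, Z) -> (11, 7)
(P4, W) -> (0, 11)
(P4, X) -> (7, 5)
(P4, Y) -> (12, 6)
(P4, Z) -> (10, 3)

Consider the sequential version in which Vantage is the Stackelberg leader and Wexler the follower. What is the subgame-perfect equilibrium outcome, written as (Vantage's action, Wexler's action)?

Wexler best-responds to each possible Vantage move:
- P1 → Wexler plays Z (best of 4, 5, 1, 10); Vantage gets 6.
- P2 → Wexler plays W (best of 9, 8, 1, 4); Vantage gets 8.
- P3 → Wexler plays W (best of 12, 2, 2, 7); Vantage gets 12.
- P4 → Wexler plays W (best of 11, 5, 6, 3); Vantage gets 0.
Maximizing over 6, 8, 12, 0, Vantage chooses P3. Subgame-perfect outcome: (P3, W) with payoffs (12, 12).

(P3, W)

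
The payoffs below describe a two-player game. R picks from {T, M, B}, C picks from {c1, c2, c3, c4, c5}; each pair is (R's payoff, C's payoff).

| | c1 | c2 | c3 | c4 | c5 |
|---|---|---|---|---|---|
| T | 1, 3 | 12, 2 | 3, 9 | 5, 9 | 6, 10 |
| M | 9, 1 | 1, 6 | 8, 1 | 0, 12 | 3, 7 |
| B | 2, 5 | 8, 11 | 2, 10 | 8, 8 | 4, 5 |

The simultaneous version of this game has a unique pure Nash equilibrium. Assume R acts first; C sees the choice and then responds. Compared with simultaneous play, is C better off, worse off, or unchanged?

Work backward from C's decision.
- T: C compares 3, 2, 9, 9, 10 and picks c5; R would get 6.
- M: C compares 1, 6, 1, 12, 7 and picks c4; R would get 0.
- B: C compares 5, 11, 10, 8, 5 and picks c2; R would get 8.
R's induced payoffs are 6, 0, 8, so R commits to B. Subgame-perfect outcome: (B, c2) with payoffs (8, 11).
Under simultaneous play:
R's best replies: c1→M; c2→T; c3→M; c4→B; c5→T.
C's best replies: T→c5; M→c4; B→c2.
The unique mutual best reply is (T, c5), giving (6, 10).
C earns 11 sequentially versus 10 at the Nash outcome: better off.

better off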